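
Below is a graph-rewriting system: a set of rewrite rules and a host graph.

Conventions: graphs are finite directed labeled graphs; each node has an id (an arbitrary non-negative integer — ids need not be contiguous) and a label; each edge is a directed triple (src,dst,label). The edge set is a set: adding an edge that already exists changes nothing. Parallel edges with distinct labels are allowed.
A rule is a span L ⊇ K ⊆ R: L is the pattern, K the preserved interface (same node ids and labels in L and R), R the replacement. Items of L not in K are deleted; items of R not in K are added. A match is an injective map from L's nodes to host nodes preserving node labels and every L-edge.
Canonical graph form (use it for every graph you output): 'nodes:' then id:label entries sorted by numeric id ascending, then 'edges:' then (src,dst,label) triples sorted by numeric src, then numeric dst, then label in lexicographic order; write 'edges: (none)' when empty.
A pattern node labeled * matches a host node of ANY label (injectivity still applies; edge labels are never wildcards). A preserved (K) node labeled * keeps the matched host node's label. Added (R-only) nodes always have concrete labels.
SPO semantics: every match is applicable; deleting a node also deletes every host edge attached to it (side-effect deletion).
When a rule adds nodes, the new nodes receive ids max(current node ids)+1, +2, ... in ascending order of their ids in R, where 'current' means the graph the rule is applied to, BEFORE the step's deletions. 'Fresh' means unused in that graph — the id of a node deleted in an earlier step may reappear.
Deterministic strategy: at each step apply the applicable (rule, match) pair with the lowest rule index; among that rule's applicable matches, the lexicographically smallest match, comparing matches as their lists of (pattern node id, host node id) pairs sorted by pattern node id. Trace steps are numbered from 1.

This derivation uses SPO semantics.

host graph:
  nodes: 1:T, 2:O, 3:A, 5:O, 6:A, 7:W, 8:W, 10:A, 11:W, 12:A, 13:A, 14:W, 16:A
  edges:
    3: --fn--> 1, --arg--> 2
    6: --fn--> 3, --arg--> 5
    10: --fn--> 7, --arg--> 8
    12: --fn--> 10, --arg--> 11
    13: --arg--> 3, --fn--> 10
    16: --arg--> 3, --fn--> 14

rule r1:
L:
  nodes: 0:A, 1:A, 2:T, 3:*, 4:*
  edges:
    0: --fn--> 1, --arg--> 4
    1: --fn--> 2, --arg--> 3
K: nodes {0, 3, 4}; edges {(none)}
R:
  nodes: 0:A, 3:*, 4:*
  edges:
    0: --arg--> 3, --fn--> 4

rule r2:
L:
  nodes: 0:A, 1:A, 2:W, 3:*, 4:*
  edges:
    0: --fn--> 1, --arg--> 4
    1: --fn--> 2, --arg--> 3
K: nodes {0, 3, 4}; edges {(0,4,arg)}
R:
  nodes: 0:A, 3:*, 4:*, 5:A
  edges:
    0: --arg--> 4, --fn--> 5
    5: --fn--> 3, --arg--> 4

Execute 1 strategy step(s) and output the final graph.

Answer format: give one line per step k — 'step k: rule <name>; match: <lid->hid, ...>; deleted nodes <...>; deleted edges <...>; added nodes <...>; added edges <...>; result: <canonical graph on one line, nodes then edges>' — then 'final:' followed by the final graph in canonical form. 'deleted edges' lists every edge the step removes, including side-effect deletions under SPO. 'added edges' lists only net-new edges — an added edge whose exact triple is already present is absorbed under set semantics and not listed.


step 1: rule r1; match: 0->6, 1->3, 2->1, 3->2, 4->5; deleted nodes 1, 3; deleted edges (3,1,fn); (3,2,arg); (6,3,fn); (6,5,arg); (13,3,arg); (16,3,arg); added nodes (none); added edges (6,2,arg); (6,5,fn); result: nodes: 2:O, 5:O, 6:A, 7:W, 8:W, 10:A, 11:W, 12:A, 13:A, 14:W, 16:A edges: (6,2,arg); (6,5,fn); (10,7,fn); (10,8,arg); (12,10,fn); (12,11,arg); (13,10,fn); (16,14,fn)
final:
nodes: 2:O, 5:O, 6:A, 7:W, 8:W, 10:A, 11:W, 12:A, 13:A, 14:W, 16:A
edges: (6,2,arg); (6,5,fn); (10,7,fn); (10,8,arg); (12,10,fn); (12,11,arg); (13,10,fn); (16,14,fn)


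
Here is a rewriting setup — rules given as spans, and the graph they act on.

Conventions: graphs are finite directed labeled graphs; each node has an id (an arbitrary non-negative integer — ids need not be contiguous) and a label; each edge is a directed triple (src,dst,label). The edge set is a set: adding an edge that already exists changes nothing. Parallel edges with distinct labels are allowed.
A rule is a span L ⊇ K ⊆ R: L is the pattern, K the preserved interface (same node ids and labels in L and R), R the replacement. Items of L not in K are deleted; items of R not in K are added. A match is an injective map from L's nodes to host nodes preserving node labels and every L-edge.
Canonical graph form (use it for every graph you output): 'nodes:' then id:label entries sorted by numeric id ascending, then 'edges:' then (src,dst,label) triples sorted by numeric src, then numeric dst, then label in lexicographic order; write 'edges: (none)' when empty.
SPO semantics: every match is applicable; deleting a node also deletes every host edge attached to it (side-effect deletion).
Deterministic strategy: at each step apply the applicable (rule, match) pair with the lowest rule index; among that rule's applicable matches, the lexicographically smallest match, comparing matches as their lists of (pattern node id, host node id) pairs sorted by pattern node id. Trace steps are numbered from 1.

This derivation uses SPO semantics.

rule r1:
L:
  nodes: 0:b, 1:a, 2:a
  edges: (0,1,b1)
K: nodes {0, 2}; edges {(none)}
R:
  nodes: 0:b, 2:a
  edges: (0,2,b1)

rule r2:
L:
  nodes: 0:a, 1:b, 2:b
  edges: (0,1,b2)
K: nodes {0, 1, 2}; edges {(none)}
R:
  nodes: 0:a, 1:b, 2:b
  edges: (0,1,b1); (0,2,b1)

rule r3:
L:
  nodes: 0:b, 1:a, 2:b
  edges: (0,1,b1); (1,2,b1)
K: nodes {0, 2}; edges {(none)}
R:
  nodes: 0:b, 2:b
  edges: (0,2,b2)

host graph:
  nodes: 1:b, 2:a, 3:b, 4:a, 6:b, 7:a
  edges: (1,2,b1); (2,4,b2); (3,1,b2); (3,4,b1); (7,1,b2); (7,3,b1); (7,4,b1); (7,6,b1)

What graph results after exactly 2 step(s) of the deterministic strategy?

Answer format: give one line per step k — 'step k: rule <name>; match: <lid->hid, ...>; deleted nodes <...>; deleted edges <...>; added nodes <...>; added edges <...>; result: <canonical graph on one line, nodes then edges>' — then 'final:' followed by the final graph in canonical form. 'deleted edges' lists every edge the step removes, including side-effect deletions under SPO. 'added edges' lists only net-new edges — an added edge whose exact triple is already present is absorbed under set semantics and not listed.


step 1: rule r1; match: 0->1, 1->2, 2->4; deleted nodes 2; deleted edges (1,2,b1); (2,4,b2); added nodes (none); added edges (1,4,b1); result: nodes: 1:b, 3:b, 4:a, 6:b, 7:a edges: (1,4,b1); (3,1,b2); (3,4,b1); (7,1,b2); (7,3,b1); (7,4,b1); (7,6,b1)
step 2: rule r1; match: 0->1, 1->4, 2->7; deleted nodes 4; deleted edges (1,4,b1); (3,4,b1); (7,4,b1); added nodes (none); added edges (1,7,b1); result: nodes: 1:b, 3:b, 6:b, 7:a edges: (1,7,b1); (3,1,b2); (7,1,b2); (7,3,b1); (7,6,b1)
final:
nodes: 1:b, 3:b, 6:b, 7:a
edges: (1,7,b1); (3,1,b2); (7,1,b2); (7,3,b1); (7,6,b1)


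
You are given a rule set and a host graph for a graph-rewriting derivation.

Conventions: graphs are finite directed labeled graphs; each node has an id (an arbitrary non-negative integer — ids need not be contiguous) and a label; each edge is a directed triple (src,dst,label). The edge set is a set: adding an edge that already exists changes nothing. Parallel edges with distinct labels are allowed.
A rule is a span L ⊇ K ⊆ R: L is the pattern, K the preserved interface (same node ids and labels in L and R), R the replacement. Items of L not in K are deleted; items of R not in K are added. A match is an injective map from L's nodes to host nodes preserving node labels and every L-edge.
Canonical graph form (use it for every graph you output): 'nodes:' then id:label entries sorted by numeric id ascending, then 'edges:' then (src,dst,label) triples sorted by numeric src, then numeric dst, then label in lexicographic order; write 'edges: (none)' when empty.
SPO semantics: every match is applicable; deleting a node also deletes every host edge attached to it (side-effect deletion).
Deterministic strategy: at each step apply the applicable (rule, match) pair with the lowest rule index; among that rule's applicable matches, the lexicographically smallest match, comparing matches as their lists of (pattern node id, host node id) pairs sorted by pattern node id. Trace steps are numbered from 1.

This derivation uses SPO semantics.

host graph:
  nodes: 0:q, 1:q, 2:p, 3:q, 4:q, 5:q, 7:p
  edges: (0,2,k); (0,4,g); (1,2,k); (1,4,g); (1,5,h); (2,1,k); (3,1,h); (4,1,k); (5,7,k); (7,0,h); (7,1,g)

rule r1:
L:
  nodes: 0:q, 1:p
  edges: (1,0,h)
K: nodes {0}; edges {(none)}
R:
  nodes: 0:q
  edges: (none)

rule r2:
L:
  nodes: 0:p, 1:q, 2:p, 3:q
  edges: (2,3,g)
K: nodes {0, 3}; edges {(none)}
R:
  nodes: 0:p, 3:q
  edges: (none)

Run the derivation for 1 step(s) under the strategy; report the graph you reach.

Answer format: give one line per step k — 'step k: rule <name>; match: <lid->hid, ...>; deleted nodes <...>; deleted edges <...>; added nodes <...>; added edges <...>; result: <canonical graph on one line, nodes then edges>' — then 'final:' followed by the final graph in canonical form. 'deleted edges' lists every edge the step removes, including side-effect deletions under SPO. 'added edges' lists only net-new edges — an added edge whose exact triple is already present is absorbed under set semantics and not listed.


step 1: rule r1; match: 0->0, 1->7; deleted nodes 7; deleted edges (5,7,k); (7,0,h); (7,1,g); added nodes (none); added edges (none); result: nodes: 0:q, 1:q, 2:p, 3:q, 4:q, 5:q edges: (0,2,k); (0,4,g); (1,2,k); (1,4,g); (1,5,h); (2,1,k); (3,1,h); (4,1,k)
final:
nodes: 0:q, 1:q, 2:p, 3:q, 4:q, 5:q
edges: (0,2,k); (0,4,g); (1,2,k); (1,4,g); (1,5,h); (2,1,k); (3,1,h); (4,1,k)


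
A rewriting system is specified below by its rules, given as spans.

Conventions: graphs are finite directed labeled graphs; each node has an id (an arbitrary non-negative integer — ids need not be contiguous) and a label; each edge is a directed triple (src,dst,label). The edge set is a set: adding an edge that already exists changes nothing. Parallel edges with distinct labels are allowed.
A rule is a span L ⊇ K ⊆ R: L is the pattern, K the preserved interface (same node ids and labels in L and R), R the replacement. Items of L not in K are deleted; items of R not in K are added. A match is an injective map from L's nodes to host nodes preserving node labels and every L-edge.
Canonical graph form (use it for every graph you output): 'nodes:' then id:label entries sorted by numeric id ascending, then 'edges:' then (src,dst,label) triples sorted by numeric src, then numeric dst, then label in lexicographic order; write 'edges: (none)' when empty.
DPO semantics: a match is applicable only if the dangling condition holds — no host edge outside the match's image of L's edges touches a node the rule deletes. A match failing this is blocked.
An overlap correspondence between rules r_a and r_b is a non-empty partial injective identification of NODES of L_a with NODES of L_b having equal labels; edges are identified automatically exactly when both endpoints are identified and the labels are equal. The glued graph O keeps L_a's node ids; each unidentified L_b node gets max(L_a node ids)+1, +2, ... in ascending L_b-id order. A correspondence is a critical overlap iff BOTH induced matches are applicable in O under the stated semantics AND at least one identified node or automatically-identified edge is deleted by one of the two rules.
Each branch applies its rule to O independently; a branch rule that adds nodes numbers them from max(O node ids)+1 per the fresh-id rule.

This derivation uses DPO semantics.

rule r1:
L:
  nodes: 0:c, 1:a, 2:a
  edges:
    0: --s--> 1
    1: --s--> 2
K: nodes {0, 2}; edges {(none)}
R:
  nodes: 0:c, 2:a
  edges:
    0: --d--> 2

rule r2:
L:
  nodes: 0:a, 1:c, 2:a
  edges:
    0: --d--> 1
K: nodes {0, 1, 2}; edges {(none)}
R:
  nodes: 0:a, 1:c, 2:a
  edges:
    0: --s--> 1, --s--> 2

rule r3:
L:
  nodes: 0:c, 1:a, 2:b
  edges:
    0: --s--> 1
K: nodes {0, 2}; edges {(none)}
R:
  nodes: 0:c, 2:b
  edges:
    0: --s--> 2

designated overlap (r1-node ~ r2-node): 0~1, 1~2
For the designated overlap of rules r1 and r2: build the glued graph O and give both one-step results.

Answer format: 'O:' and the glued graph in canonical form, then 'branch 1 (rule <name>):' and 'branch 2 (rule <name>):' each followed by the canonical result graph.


O:
nodes: 0:c, 1:a, 2:a, 3:a
edges: (0,1,s); (1,2,s); (3,0,d)
branch 1 (rule r1):
nodes: 0:c, 2:a, 3:a
edges: (0,2,d); (3,0,d)
branch 2 (rule r2):
nodes: 0:c, 1:a, 2:a, 3:a
edges: (0,1,s); (1,2,s); (3,0,s); (3,1,s)


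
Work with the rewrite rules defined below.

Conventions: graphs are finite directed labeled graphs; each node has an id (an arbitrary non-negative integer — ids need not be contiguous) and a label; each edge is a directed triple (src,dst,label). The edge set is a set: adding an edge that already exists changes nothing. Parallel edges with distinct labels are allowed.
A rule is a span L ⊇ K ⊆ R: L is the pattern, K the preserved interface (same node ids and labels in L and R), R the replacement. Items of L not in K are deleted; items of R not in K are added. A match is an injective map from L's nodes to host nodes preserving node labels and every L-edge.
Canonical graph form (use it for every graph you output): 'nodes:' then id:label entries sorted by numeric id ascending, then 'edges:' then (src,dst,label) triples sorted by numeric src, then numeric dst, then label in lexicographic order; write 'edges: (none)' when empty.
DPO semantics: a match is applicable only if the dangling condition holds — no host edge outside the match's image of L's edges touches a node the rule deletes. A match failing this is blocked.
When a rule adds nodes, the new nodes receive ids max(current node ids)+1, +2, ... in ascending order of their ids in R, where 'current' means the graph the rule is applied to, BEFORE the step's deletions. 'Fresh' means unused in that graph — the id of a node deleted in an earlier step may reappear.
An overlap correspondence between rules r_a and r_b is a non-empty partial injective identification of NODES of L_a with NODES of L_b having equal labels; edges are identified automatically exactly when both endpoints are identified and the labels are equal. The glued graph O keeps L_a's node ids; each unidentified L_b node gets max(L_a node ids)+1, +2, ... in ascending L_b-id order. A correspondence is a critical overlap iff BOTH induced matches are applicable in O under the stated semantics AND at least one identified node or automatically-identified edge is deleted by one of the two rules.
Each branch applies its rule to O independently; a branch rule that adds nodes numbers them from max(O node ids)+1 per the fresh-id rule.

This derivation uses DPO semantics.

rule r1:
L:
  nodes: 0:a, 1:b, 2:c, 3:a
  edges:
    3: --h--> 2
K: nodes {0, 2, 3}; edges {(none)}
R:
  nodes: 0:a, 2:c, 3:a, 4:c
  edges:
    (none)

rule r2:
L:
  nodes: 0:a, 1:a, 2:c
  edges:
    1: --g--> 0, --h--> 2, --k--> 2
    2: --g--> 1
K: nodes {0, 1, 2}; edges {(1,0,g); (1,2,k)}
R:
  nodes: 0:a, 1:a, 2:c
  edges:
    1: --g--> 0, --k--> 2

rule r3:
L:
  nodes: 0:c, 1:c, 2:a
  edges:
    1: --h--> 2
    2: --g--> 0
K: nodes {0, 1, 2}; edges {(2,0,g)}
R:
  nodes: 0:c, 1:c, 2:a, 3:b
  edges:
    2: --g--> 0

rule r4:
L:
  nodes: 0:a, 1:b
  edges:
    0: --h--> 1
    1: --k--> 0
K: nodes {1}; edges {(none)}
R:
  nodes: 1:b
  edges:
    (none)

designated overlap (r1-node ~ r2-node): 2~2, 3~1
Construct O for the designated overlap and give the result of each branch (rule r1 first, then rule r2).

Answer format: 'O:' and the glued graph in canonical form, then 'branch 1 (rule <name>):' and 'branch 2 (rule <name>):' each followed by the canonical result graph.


O:
nodes: 0:a, 1:b, 2:c, 3:a, 4:a
edges: (2,3,g); (3,2,h); (3,2,k); (3,4,g)
branch 1 (rule r1):
nodes: 0:a, 2:c, 3:a, 4:a, 5:c
edges: (2,3,g); (3,2,k); (3,4,g)
branch 2 (rule r2):
nodes: 0:a, 1:b, 2:c, 3:a, 4:a
edges: (3,2,k); (3,4,g)


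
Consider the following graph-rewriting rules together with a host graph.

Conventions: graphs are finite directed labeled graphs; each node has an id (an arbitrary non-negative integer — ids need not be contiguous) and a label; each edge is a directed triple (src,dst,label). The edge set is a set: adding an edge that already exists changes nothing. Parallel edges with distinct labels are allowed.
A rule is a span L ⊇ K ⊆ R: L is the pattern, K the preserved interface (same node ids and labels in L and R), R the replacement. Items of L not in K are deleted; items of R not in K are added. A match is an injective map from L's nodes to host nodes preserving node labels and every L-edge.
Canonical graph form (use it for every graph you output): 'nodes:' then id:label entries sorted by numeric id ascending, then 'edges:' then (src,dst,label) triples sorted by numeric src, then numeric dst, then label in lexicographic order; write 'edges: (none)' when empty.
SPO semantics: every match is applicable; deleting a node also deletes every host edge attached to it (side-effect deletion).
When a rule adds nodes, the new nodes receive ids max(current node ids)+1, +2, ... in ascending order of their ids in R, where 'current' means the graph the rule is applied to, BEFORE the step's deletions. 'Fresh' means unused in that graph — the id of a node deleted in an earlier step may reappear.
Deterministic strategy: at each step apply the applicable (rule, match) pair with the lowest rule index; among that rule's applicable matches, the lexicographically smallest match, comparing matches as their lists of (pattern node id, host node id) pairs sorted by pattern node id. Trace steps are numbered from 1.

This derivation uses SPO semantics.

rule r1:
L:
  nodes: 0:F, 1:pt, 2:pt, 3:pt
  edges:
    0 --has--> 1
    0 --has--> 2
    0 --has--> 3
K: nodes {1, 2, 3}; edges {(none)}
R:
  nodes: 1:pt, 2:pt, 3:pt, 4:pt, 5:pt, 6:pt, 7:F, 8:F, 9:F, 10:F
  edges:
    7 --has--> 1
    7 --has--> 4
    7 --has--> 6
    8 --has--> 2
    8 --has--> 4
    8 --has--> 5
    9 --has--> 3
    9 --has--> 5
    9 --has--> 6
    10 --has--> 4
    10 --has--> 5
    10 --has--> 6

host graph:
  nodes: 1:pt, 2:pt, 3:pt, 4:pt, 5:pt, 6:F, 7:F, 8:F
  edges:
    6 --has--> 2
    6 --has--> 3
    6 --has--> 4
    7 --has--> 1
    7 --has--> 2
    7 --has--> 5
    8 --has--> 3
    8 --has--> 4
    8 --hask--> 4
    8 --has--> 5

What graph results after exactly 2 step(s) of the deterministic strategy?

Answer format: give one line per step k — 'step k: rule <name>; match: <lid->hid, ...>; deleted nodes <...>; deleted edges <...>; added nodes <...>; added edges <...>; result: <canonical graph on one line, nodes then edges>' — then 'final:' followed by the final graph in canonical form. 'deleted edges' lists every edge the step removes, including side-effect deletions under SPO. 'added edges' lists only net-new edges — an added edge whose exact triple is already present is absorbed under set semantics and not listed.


step 1: rule r1; match: 0->6, 1->2, 2->3, 3->4; deleted nodes 6; deleted edges (6,2,has); (6,3,has); (6,4,has); added nodes 9, 10, 11, 12, 13, 14, 15; added edges (12,2,has); (12,9,has); (12,11,has); (13,3,has); (13,9,has); (13,10,has); (14,4,has); (14,10,has); (14,11,has); (15,9,has); (15,10,has); (15,11,has); result: nodes: 1:pt, 2:pt, 3:pt, 4:pt, 5:pt, 7:F, 8:F, 9:pt, 10:pt, 11:pt, 12:F, 13:F, 14:F, 15:F edges: (7,1,has); (7,2,has); (7,5,has); (8,3,has); (8,4,has); (8,4,hask); (8,5,has); (12,2,has); (12,9,has); (12,11,has); (13,3,has); (13,9,has); (13,10,has); (14,4,has); (14,10,has); (14,11,has); (15,9,has); (15,10,has); (15,11,has)
step 2: rule r1; match: 0->7, 1->1, 2->2, 3->5; deleted nodes 7; deleted edges (7,1,has); (7,2,has); (7,5,has); added nodes 16, 17, 18, 19, 20, 21, 22; added edges (19,1,has); (19,16,has); (19,18,has); (20,2,has); (20,16,has); (20,17,has); (21,5,has); (21,17,has); (21,18,has); (22,16,has); (22,17,has); (22,18,has); result: nodes: 1:pt, 2:pt, 3:pt, 4:pt, 5:pt, 8:F, 9:pt, 10:pt, 11:pt, 12:F, 13:F, 14:F, 15:F, 16:pt, 17:pt, 18:pt, 19:F, 20:F, 21:F, 22:F edges: (8,3,has); (8,4,has); (8,4,hask); (8,5,has); (12,2,has); (12,9,has); (12,11,has); (13,3,has); (13,9,has); (13,10,has); (14,4,has); (14,10,has); (14,11,has); (15,9,has); (15,10,has); (15,11,has); (19,1,has); (19,16,has); (19,18,has); (20,2,has); (20,16,has); (20,17,has); (21,5,has); (21,17,has); (21,18,has); (22,16,has); (22,17,has); (22,18,has)
final:
nodes: 1:pt, 2:pt, 3:pt, 4:pt, 5:pt, 8:F, 9:pt, 10:pt, 11:pt, 12:F, 13:F, 14:F, 15:F, 16:pt, 17:pt, 18:pt, 19:F, 20:F, 21:F, 22:F
edges: (8,3,has); (8,4,has); (8,4,hask); (8,5,has); (12,2,has); (12,9,has); (12,11,has); (13,3,has); (13,9,has); (13,10,has); (14,4,has); (14,10,has); (14,11,has); (15,9,has); (15,10,has); (15,11,has); (19,1,has); (19,16,has); (19,18,has); (20,2,has); (20,16,has); (20,17,has); (21,5,has); (21,17,has); (21,18,has); (22,16,has); (22,17,has); (22,18,has)


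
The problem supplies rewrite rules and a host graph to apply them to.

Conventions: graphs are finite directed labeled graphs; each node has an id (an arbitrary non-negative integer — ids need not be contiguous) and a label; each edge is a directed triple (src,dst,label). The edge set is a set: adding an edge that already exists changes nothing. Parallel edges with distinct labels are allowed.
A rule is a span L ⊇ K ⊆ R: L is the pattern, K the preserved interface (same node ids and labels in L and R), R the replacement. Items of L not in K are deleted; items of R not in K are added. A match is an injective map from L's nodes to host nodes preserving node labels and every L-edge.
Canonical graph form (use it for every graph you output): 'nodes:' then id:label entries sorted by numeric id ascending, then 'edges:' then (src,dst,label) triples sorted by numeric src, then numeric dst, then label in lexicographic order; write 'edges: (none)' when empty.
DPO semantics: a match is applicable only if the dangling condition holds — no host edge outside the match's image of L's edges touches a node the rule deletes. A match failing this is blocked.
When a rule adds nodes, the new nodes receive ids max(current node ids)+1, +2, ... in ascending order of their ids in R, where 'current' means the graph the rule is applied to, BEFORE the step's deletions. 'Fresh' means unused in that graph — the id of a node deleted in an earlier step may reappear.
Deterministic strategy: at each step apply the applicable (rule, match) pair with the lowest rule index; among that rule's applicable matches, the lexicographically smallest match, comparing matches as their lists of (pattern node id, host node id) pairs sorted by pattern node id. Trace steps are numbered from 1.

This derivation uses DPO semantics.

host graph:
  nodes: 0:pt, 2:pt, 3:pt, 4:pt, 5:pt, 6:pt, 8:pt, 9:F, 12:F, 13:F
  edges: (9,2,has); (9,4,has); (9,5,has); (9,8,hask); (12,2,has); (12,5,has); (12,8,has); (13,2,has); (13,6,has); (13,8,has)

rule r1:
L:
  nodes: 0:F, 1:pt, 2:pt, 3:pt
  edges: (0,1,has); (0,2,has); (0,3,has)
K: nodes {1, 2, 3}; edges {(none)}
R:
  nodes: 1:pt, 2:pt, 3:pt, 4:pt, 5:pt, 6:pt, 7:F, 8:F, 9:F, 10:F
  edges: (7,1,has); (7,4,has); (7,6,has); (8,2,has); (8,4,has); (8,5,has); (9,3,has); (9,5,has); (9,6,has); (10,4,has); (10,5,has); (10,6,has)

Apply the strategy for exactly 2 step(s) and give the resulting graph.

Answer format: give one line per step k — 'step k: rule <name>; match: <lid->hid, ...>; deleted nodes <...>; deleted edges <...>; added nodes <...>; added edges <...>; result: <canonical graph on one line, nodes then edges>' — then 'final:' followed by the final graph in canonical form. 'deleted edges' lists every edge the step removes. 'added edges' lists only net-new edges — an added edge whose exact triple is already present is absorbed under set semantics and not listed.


step 1: rule r1; match: 0->12, 1->2, 2->5, 3->8; deleted nodes 12; deleted edges (12,2,has); (12,5,has); (12,8,has); added nodes 14, 15, 16, 17, 18, 19, 20; added edges (17,2,has); (17,14,has); (17,16,has); (18,5,has); (18,14,has); (18,15,has); (19,8,has); (19,15,has); (19,16,has); (20,14,has); (20,15,has); (20,16,has); result: nodes: 0:pt, 2:pt, 3:pt, 4:pt, 5:pt, 6:pt, 8:pt, 9:F, 13:F, 14:pt, 15:pt, 16:pt, 17:F, 18:F, 19:F, 20:F edges: (9,2,has); (9,4,has); (9,5,has); (9,8,hask); (13,2,has); (13,6,has); (13,8,has); (17,2,has); (17,14,has); (17,16,has); (18,5,has); (18,14,has); (18,15,has); (19,8,has); (19,15,has); (19,16,has); (20,14,has); (20,15,has); (20,16,has)
step 2: rule r1; match: 0->13, 1->2, 2->6, 3->8; deleted nodes 13; deleted edges (13,2,has); (13,6,has); (13,8,has); added nodes 21, 22, 23, 24, 25, 26, 27; added edges (24,2,has); (24,21,has); (24,23,has); (25,6,has); (25,21,has); (25,22,has); (26,8,has); (26,22,has); (26,23,has); (27,21,has); (27,22,has); (27,23,has); result: nodes: 0:pt, 2:pt, 3:pt, 4:pt, 5:pt, 6:pt, 8:pt, 9:F, 14:pt, 15:pt, 16:pt, 17:F, 18:F, 19:F, 20:F, 21:pt, 22:pt, 23:pt, 24:F, 25:F, 26:F, 27:F edges: (9,2,has); (9,4,has); (9,5,has); (9,8,hask); (17,2,has); (17,14,has); (17,16,has); (18,5,has); (18,14,has); (18,15,has); (19,8,has); (19,15,has); (19,16,has); (20,14,has); (20,15,has); (20,16,has); (24,2,has); (24,21,has); (24,23,has); (25,6,has); (25,21,has); (25,22,has); (26,8,has); (26,22,has); (26,23,has); (27,21,has); (27,22,has); (27,23,has)
final:
nodes: 0:pt, 2:pt, 3:pt, 4:pt, 5:pt, 6:pt, 8:pt, 9:F, 14:pt, 15:pt, 16:pt, 17:F, 18:F, 19:F, 20:F, 21:pt, 22:pt, 23:pt, 24:F, 25:F, 26:F, 27:F
edges: (9,2,has); (9,4,has); (9,5,has); (9,8,hask); (17,2,has); (17,14,has); (17,16,has); (18,5,has); (18,14,has); (18,15,has); (19,8,has); (19,15,has); (19,16,has); (20,14,has); (20,15,has); (20,16,has); (24,2,has); (24,21,has); (24,23,has); (25,6,has); (25,21,has); (25,22,has); (26,8,has); (26,22,has); (26,23,has); (27,21,has); (27,22,has); (27,23,has)


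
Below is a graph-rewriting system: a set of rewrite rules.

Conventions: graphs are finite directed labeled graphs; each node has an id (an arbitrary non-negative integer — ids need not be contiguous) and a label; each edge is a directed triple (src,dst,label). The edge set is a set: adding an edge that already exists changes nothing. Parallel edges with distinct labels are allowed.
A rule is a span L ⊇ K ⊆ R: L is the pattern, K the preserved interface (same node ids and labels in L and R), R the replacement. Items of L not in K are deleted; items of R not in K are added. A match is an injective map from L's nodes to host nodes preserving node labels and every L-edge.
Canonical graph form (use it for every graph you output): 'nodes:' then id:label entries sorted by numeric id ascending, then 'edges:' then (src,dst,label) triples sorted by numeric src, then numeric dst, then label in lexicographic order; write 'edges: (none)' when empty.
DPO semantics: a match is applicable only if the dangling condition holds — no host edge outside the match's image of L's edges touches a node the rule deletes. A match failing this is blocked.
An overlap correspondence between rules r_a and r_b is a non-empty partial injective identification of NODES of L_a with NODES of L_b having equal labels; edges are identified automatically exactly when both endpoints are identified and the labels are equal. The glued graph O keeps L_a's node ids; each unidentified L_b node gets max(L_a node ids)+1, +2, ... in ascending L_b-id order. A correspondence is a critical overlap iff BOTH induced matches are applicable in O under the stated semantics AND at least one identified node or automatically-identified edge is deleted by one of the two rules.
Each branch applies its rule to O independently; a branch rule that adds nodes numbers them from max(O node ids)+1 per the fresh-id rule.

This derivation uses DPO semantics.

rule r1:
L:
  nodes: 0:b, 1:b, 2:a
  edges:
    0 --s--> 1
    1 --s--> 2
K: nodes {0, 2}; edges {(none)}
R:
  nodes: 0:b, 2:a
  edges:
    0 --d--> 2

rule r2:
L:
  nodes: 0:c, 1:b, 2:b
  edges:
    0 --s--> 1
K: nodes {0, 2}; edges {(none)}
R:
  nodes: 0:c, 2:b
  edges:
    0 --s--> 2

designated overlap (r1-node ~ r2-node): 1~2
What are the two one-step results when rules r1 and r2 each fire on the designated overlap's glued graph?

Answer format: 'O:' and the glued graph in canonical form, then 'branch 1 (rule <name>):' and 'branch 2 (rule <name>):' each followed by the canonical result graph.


O:
nodes: 0:b, 1:b, 2:a, 3:c, 4:b
edges: (0,1,s); (1,2,s); (3,4,s)
branch 1 (rule r1):
nodes: 0:b, 2:a, 3:c, 4:b
edges: (0,2,d); (3,4,s)
branch 2 (rule r2):
nodes: 0:b, 1:b, 2:a, 3:c
edges: (0,1,s); (1,2,s); (3,1,s)


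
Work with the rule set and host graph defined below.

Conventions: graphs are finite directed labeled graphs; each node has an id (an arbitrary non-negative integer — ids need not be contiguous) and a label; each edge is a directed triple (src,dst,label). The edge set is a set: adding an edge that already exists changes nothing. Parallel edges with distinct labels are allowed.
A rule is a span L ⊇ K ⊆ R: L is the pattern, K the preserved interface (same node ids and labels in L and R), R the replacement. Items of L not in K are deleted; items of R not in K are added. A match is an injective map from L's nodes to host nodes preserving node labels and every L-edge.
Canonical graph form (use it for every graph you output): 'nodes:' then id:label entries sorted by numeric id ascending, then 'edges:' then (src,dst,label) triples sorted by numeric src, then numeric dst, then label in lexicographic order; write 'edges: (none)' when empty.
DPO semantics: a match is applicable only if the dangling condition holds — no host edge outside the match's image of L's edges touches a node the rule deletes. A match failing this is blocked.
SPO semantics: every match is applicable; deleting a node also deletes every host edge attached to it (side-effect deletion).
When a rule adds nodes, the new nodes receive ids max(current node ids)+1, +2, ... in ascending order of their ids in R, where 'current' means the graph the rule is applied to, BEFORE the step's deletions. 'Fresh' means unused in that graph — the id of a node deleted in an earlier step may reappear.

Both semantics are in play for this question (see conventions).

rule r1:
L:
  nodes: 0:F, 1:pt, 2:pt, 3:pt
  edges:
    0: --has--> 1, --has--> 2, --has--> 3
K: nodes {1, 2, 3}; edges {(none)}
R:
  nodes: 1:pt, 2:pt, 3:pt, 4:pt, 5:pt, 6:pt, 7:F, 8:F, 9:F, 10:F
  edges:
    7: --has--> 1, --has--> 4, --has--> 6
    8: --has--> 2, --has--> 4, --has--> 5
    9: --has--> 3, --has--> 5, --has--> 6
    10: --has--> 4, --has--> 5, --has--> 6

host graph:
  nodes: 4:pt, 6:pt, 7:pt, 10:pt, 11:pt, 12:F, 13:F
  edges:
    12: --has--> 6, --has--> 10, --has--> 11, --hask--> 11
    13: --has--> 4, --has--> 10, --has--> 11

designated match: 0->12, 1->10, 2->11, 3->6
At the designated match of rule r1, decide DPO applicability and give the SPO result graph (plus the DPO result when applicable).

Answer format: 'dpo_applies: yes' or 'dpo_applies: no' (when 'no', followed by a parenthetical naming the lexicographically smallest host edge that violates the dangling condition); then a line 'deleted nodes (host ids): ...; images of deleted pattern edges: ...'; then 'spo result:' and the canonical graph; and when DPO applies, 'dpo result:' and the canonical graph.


dpo_applies: no
(the rule deletes node 12, which keeps host edge (12,11,hask) outside the match image — the dangling condition fails, DPO blocks; SPO proceeds and side-deletes such edges)
deleted nodes (host ids): 12; images of deleted pattern edges: (12,6,has); (12,10,has); (12,11,has)
spo result:
nodes: 4:pt, 6:pt, 7:pt, 10:pt, 11:pt, 13:F, 14:pt, 15:pt, 16:pt, 17:F, 18:F, 19:F, 20:F
edges: (13,4,has); (13,10,has); (13,11,has); (17,10,has); (17,14,has); (17,16,has); (18,11,has); (18,14,has); (18,15,has); (19,6,has); (19,15,has); (19,16,has); (20,14,has); (20,15,has); (20,16,has)


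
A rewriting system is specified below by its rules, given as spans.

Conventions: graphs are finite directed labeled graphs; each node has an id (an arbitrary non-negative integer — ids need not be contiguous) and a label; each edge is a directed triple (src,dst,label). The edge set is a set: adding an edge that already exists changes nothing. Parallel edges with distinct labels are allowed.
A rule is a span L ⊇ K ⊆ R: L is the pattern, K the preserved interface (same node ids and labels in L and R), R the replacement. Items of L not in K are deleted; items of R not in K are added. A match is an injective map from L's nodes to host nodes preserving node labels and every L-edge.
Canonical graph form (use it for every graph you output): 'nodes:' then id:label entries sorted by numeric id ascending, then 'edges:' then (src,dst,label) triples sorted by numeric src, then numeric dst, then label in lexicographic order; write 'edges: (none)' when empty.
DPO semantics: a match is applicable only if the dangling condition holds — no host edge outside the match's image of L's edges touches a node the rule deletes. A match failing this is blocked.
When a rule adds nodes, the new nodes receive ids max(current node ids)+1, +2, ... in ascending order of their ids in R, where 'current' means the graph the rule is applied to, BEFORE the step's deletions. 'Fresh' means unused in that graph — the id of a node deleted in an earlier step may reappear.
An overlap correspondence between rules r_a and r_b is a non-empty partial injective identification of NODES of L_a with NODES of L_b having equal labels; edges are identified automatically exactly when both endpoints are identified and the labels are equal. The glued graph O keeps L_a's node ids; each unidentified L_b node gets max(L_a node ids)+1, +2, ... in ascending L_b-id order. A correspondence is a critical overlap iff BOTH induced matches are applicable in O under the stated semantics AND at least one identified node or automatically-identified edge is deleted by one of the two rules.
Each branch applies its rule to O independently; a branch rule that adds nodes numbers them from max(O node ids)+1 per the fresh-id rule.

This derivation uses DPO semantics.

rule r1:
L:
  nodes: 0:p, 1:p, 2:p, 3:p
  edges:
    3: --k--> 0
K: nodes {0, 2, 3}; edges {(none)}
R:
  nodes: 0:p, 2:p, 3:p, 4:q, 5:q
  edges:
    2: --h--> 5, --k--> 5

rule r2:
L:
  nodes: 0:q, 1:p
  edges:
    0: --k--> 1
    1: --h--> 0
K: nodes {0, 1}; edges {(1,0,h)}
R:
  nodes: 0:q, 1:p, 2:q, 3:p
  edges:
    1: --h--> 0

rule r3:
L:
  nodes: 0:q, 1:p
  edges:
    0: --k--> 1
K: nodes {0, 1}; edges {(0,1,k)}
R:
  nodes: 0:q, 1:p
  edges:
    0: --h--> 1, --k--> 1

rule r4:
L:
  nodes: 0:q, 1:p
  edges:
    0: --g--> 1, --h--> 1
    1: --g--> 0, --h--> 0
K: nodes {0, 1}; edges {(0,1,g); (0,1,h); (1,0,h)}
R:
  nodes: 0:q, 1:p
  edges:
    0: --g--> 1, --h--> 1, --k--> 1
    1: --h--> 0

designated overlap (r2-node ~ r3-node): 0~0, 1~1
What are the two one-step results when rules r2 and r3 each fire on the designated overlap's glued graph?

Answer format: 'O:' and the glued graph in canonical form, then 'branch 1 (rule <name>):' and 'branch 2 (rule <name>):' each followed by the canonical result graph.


O:
nodes: 0:q, 1:p
edges: (0,1,k); (1,0,h)
branch 1 (rule r2):
nodes: 0:q, 1:p, 2:q, 3:p
edges: (1,0,h)
branch 2 (rule r3):
nodes: 0:q, 1:p
edges: (0,1,h); (0,1,k); (1,0,h)


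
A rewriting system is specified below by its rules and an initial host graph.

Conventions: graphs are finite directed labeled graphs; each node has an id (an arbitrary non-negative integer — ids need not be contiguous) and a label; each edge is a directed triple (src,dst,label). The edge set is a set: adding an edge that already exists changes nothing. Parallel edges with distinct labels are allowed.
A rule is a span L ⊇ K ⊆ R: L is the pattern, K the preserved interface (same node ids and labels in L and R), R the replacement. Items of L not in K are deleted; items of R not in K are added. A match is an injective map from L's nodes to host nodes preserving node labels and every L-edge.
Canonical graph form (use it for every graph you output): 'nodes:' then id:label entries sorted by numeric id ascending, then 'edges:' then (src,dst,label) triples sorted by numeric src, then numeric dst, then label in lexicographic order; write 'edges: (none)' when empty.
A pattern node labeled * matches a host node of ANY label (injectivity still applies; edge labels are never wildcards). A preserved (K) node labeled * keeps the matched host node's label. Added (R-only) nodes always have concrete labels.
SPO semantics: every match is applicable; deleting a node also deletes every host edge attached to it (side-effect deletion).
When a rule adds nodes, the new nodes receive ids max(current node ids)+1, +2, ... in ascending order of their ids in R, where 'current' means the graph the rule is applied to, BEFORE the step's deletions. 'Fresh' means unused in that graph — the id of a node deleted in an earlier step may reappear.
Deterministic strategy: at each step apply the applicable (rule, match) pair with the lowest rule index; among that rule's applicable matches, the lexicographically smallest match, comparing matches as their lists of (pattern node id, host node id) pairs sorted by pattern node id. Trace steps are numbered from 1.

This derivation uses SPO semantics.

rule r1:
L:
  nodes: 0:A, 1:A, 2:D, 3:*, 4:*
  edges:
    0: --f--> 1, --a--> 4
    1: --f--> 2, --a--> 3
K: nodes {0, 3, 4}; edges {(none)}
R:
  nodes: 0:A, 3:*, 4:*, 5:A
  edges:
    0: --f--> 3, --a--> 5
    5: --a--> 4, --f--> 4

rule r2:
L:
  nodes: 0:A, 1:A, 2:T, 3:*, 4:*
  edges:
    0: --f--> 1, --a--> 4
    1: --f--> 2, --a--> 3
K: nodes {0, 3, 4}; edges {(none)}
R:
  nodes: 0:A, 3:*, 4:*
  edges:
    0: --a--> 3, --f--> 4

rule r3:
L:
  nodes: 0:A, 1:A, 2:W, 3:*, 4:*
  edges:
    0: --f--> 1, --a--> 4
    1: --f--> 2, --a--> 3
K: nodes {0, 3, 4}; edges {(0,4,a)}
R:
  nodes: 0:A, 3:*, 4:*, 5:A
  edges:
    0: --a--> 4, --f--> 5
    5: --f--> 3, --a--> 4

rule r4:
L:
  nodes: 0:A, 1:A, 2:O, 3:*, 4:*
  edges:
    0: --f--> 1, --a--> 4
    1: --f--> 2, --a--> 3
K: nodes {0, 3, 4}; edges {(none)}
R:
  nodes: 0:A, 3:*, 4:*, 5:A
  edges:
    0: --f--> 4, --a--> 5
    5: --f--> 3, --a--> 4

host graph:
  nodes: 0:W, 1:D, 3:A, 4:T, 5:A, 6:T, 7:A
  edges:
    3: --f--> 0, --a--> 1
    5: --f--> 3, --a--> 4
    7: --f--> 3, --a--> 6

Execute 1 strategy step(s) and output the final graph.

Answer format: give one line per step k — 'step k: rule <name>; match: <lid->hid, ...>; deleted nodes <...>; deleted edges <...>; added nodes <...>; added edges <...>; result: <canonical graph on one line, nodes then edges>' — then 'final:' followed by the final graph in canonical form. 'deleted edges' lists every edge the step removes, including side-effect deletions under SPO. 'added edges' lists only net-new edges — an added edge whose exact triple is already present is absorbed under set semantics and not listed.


step 1: rule r3; match: 0->5, 1->3, 2->0, 3->1, 4->4; deleted nodes 0, 3; deleted edges (3,0,f); (3,1,a); (5,3,f); (7,3,f); added nodes 8; added edges (5,8,f); (8,1,f); (8,4,a); result: nodes: 1:D, 4:T, 5:A, 6:T, 7:A, 8:A edges: (5,4,a); (5,8,f); (7,6,a); (8,1,f); (8,4,a)
final:
nodes: 1:D, 4:T, 5:A, 6:T, 7:A, 8:A
edges: (5,4,a); (5,8,f); (7,6,a); (8,1,f); (8,4,a)


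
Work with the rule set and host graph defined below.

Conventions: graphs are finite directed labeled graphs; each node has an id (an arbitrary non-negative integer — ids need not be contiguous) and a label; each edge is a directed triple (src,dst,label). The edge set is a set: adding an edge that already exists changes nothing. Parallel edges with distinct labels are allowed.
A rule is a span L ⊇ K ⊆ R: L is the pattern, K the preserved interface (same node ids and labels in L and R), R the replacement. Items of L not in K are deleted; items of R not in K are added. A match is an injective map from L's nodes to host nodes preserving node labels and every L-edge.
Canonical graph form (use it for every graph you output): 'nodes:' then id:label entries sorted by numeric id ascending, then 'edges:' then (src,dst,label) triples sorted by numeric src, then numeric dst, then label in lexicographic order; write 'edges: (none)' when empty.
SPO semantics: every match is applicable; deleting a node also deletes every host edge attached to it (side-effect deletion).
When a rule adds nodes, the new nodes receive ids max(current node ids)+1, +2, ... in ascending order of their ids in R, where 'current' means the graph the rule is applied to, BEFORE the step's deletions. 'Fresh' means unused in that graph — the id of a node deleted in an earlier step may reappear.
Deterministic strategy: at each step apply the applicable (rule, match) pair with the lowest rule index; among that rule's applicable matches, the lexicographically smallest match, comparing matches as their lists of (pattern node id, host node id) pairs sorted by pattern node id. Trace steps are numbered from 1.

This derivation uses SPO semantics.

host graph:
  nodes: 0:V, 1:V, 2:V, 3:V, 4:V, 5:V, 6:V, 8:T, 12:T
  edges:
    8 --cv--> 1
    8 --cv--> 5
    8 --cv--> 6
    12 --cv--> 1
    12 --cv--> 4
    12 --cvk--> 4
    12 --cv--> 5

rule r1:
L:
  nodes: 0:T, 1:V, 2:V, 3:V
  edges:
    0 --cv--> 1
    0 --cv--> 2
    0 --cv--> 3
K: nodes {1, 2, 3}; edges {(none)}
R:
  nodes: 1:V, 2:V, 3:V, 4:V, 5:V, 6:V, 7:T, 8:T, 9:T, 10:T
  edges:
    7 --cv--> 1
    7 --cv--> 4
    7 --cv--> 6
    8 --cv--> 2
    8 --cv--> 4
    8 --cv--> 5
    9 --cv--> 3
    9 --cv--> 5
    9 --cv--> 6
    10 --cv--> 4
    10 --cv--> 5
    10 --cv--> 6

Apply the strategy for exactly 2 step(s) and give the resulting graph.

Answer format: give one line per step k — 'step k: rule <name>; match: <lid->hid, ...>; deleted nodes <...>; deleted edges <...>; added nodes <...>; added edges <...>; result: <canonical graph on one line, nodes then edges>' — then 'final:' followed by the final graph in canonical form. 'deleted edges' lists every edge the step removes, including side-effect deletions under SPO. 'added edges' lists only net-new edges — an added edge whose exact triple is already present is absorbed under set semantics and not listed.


step 1: rule r1; match: 0->8, 1->1, 2->5, 3->6; deleted nodes 8; deleted edges (8,1,cv); (8,5,cv); (8,6,cv); added nodes 13, 14, 15, 16, 17, 18, 19; added edges (16,1,cv); (16,13,cv); (16,15,cv); (17,5,cv); (17,13,cv); (17,14,cv); (18,6,cv); (18,14,cv); (18,15,cv); (19,13,cv); (19,14,cv); (19,15,cv); result: nodes: 0:V, 1:V, 2:V, 3:V, 4:V, 5:V, 6:V, 12:T, 13:V, 14:V, 15:V, 16:T, 17:T, 18:T, 19:T edges: (12,1,cv); (12,4,cv); (12,4,cvk); (12,5,cv); (16,1,cv); (16,13,cv); (16,15,cv); (17,5,cv); (17,13,cv); (17,14,cv); (18,6,cv); (18,14,cv); (18,15,cv); (19,13,cv); (19,14,cv); (19,15,cv)
step 2: rule r1; match: 0->12, 1->1, 2->4, 3->5; deleted nodes 12; deleted edges (12,1,cv); (12,4,cv); (12,4,cvk); (12,5,cv); added nodes 20, 21, 22, 23, 24, 25, 26; added edges (23,1,cv); (23,20,cv); (23,22,cv); (24,4,cv); (24,20,cv); (24,21,cv); (25,5,cv); (25,21,cv); (25,22,cv); (26,20,cv); (26,21,cv); (26,22,cv); result: nodes: 0:V, 1:V, 2:V, 3:V, 4:V, 5:V, 6:V, 13:V, 14:V, 15:V, 16:T, 17:T, 18:T, 19:T, 20:V, 21:V, 22:V, 23:T, 24:T, 25:T, 26:T edges: (16,1,cv); (16,13,cv); (16,15,cv); (17,5,cv); (17,13,cv); (17,14,cv); (18,6,cv); (18,14,cv); (18,15,cv); (19,13,cv); (19,14,cv); (19,15,cv); (23,1,cv); (23,20,cv); (23,22,cv); (24,4,cv); (24,20,cv); (24,21,cv); (25,5,cv); (25,21,cv); (25,22,cv); (26,20,cv); (26,21,cv); (26,22,cv)
final:
nodes: 0:V, 1:V, 2:V, 3:V, 4:V, 5:V, 6:V, 13:V, 14:V, 15:V, 16:T, 17:T, 18:T, 19:T, 20:V, 21:V, 22:V, 23:T, 24:T, 25:T, 26:T
edges: (16,1,cv); (16,13,cv); (16,15,cv); (17,5,cv); (17,13,cv); (17,14,cv); (18,6,cv); (18,14,cv); (18,15,cv); (19,13,cv); (19,14,cv); (19,15,cv); (23,1,cv); (23,20,cv); (23,22,cv); (24,4,cv); (24,20,cv); (24,21,cv); (25,5,cv); (25,21,cv); (25,22,cv); (26,20,cv); (26,21,cv); (26,22,cv)
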